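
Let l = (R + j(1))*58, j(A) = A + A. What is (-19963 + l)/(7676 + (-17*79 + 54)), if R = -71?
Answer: -23965/6387 ≈ -3.7522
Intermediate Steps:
j(A) = 2*A
l = -4002 (l = (-71 + 2*1)*58 = (-71 + 2)*58 = -69*58 = -4002)
(-19963 + l)/(7676 + (-17*79 + 54)) = (-19963 - 4002)/(7676 + (-17*79 + 54)) = -23965/(7676 + (-1343 + 54)) = -23965/(7676 - 1289) = -23965/6387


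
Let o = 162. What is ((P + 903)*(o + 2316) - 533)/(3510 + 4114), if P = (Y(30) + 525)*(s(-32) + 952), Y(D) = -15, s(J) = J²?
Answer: 2499466381/7624 ≈ 3.2784e+5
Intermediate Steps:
P = 1007760 (P = (-15 + 525)*((-32)² + 952) = 510*(1024 + 952) = 510*1976 = 1007760)
((P + 903)*(o + 2316) - 533)/(3510 + 4114) = ((1007760 + 903)*(162 + 2316) - 533)/(3510 + 4114) = (1008663*2478 - 533)/7624 = (2499466914 - 533)*(1/7624) = 2499466381*(1/7624) = 2499466381/7624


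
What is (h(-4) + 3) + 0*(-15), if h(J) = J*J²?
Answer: -61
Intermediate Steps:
h(J) = J³
(h(-4) + 3) + 0*(-15) = ((-4)³ + 3) + 0*(-15) = (-64 + 3) + 0 = -61 + 0 = -61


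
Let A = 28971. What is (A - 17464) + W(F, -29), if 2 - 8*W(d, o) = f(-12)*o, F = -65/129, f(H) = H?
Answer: 45855/4 ≈ 11464.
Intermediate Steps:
F = -65/129 (F = -65*1/129 = -65/129 ≈ -0.50388)
W(d, o) = 1/4 + 3*o/2 (W(d, o) = 1/4 - (-3)*o/2 = 1/4 + 3*o/2)
(A - 17464) + W(F, -29) = (28971 - 17464) + (1/4 + (3/2)*(-29)) = 11507 + (1/4 - 87/2) = 11507 - 173/4 = 45855/4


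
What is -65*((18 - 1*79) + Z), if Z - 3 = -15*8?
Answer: 11570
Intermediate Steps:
Z = -117 (Z = 3 - 15*8 = 3 - 120 = -117)
-65*((18 - 1*79) + Z) = -65*((18 - 1*79) - 117) = -65*((18 - 79) - 117) = -65*(-61 - 117) = -65*(-178) = -1*(-11570) = 11570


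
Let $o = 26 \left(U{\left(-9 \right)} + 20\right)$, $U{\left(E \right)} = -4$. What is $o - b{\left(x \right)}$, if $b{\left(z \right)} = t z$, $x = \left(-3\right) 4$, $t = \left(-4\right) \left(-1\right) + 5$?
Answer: $524$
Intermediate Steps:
$t = 9$ ($t = 4 + 5 = 9$)
$x = -12$
$o = 416$ ($o = 26 \left(-4 + 20\right) = 26 \cdot 16 = 416$)
$b{\left(z \right)} = 9 z$
$o - b{\left(x \right)} = 416 - 9 \left(-12\right) = 416 - -108 = 416 + 108 = 524$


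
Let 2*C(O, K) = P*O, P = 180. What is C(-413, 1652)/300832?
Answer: -2655/21488 ≈ -0.12356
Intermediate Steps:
C(O, K) = 90*O (C(O, K) = (180*O)/2 = 90*O)
C(-413, 1652)/300832 = (90*(-413))/300832 = -37170*1/300832 = -2655/21488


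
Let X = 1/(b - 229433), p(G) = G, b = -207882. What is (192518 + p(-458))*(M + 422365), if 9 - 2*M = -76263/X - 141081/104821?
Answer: -9072996898747364550/2833 ≈ -3.2026e+15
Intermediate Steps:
X = -1/437315 (X = 1/(-207882 - 229433) = 1/(-437315) = -1/437315 ≈ -2.2867e-6)
M = -94483252213575/5666 (M = 9/2 - (-76263/(-1/437315) - 141081/104821)/2 = 9/2 - (-76263*(-437315) - 141081*1/104821)/2 = 9/2 - (33350953845 - 3813/2833)/2 = 9/2 - ½*94483252239072/2833 = 9/2 - 47241626119536/2833 = -94483252213575/5666 ≈ -1.6675e+10)
(192518 + p(-458))*(M + 422365) = (192518 - 458)*(-94483252213575/5666 + 422365) = 192060*(-94480859093485/5666) = -9072996898747364550/2833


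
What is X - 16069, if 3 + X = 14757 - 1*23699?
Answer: -25014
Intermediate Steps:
X = -8945 (X = -3 + (14757 - 1*23699) = -3 + (14757 - 23699) = -3 - 8942 = -8945)
X - 16069 = -8945 - 16069 = -25014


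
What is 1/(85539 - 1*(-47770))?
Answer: 1/133309 ≈ 7.5014e-6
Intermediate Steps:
1/(85539 - 1*(-47770)) = 1/(85539 + 47770) = 1/133309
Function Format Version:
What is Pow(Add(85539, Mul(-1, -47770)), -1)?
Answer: Rational(1, 133309) ≈ 7.5014e-6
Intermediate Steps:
Pow(Add(85539, Mul(-1, -47770)), -1) = Pow(Add(85539, 47770), -1) = Pow(133309, -1) = Rational(1, 133309)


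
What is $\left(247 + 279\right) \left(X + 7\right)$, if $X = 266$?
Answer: $143598$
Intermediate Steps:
$\left(247 + 279\right) \left(X + 7\right) = \left(247 + 279\right) \left(266 + 7\right) = 526 \cdot 273 = 143598$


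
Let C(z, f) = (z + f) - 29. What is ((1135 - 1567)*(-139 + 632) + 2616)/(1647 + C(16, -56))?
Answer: -35060/263 ≈ -133.31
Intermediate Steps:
C(z, f) = -29 + f + z (C(z, f) = (f + z) - 29 = -29 + f + z)
((1135 - 1567)*(-139 + 632) + 2616)/(1647 + C(16, -56)) = ((1135 - 1567)*(-139 + 632) + 2616)/(1647 + (-29 - 56 + 16)) = (-432*493 + 2616)/(1647 - 69) = (-212976 + 2616)/1578 = -210360*1/1578 = -35060/263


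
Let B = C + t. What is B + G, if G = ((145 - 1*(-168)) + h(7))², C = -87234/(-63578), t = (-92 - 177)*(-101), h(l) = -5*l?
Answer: 3320500034/31789 ≈ 1.0445e+5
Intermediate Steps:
t = 27169 (t = -269*(-101) = 27169)
C = 43617/31789 (C = -87234*(-1/63578) = 43617/31789 ≈ 1.3721)
G = 77284 (G = ((145 - 1*(-168)) - 5*7)² = ((145 + 168) - 35)² = (313 - 35)² = 278² = 77284)
B = 863718958/31789 (B = 43617/31789 + 27169 = 863718958/31789 ≈ 27170.)
B + G = 863718958/31789 + 77284 = 3320500034/31789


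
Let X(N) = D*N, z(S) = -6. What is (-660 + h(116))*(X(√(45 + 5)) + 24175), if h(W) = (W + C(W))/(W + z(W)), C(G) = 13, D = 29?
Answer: -350397285/22 - 2101659*√2/22 ≈ -1.6062e+7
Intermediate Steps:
h(W) = (13 + W)/(-6 + W) (h(W) = (W + 13)/(W - 6) = (13 + W)/(-6 + W))
X(N) = 29*N
(-660 + h(116))*(X(√(45 + 5)) + 24175) = (-660 + (13 + 116)/(-6 + 116))*(29*√(45 + 5) + 24175) = (-660 + 129/110)*(29*√50 + 24175) = (-660 + (1/110)*129)*(29*(5*√2) + 24175) = (-660 + 129/110)*(145*√2 + 24175) = -72471*(24175 + 145*√2)/110 = -350397285/22 - 2101659*√2/22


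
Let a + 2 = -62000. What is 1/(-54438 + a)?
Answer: -1/116440 ≈ -8.5881e-6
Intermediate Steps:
a = -62002 (a = -2 - 62000 = -62002)
1/(-54438 + a) = 1/(-54438 - 62002) = 1/(-116440) = -1/116440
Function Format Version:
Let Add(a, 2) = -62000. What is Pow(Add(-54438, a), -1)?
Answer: Rational(-1, 116440) ≈ -8.5881e-6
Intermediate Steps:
a = -62002 (a = Add(-2, -62000) = -62002)
Pow(Add(-54438, a), -1) = Pow(Add(-54438, -62002), -1) = Pow(-116440, -1) = Rational(-1, 116440)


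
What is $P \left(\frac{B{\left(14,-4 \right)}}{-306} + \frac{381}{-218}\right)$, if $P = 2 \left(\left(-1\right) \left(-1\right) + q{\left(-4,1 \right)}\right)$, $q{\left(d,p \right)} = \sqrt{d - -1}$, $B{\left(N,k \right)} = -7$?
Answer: $- \frac{57530}{16677} - \frac{57530 i \sqrt{3}}{16677} \approx -3.4497 - 5.975 i$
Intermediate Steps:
$q{\left(d,p \right)} = \sqrt{1 + d}$ ($q{\left(d,p \right)} = \sqrt{d + \left(-2 + 3\right)} = \sqrt{d + 1} = \sqrt{1 + d}$)
$P = 2 + 2 i \sqrt{3}$ ($P = 2 \left(\left(-1\right) \left(-1\right) + \sqrt{1 - 4}\right) = 2 \left(1 + \sqrt{-3}\right) = 2 \left(1 + i \sqrt{3}\right) = 2 + 2 i \sqrt{3} \approx 2.0 + 3.4641 i$)
$P \left(\frac{B{\left(14,-4 \right)}}{-306} + \frac{381}{-218}\right) = \left(2 + 2 i \sqrt{3}\right) \left(- \frac{7}{-306} + \frac{381}{-218}\right) = \left(2 + 2 i \sqrt{3}\right) \left(\left(-7\right) \left(- \frac{1}{306}\right) + 381 \left(- \frac{1}{218}\right)\right) = \left(2 + 2 i \sqrt{3}\right) \left(\frac{7}{306} - \frac{381}{218}\right) = \left(2 + 2 i \sqrt{3}\right) \left(- \frac{28765}{16677}\right) = - \frac{57530}{16677} - \frac{57530 i \sqrt{3}}{16677}$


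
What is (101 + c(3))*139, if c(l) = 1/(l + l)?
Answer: 84373/6 ≈ 14062.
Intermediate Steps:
c(l) = 1/(2*l)
(101 + c(3))*139 = (101 + (1/2)/3)*139 = (101 + (1/2)*(1/3))*139 = (101 + 1/6)*139 = (607/6)*139 = 84373/6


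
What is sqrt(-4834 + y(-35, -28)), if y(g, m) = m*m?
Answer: 45*I*sqrt(2) ≈ 63.64*I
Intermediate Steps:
y(g, m) = m**2
sqrt(-4834 + y(-35, -28)) = sqrt(-4834 + (-28)**2) = sqrt(-4834 + 784) = sqrt(-4050) = 45*I*sqrt(2)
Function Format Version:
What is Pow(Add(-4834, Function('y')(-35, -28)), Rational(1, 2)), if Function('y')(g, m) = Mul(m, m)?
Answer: Mul(45, I, Pow(2, Rational(1, 2))) ≈ Mul(63.640, I)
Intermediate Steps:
Function('y')(g, m) = Pow(m, 2)
Pow(Add(-4834, Function('y')(-35, -28)), Rational(1, 2)) = Pow(Add(-4834, Pow(-28, 2)), Rational(1, 2)) = Pow(Add(-4834, 784), Rational(1, 2)) = Pow(-4050, Rational(1, 2)) = Mul(45, I, Pow(2, Rational(1, 2)))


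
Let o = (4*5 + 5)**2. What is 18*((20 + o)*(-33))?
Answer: -383130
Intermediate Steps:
o = 625 (o = (20 + 5)**2 = 25**2 = 625)
18*((20 + o)*(-33)) = 18*((20 + 625)*(-33)) = 18*(645*(-33)) = 18*(-21285) = -383130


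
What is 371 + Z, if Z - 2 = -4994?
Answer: -4621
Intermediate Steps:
Z = -4992 (Z = 2 - 4994 = -4992)
371 + Z = 371 - 4992 = -4621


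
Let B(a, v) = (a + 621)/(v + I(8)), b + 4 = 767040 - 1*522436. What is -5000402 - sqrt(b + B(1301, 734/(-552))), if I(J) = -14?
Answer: -5000402 - 4*sqrt(273526779598)/4231 ≈ -5.0009e+6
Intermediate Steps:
b = 244600 (b = -4 + (767040 - 1*522436) = -4 + (767040 - 522436) = -4 + 244604 = 244600)
B(a, v) = (621 + a)/(-14 + v) (B(a, v) = (a + 621)/(v - 14) = (621 + a)/(-14 + v))
-5000402 - sqrt(b + B(1301, 734/(-552))) = -5000402 - sqrt(244600 + (621 + 1301)/(-14 + 734/(-552))) = -5000402 - sqrt(244600 + 1922/(-14 + 734*(-1/552))) = -5000402 - sqrt(244600 + 1922/(-14 - 367/276)) = -5000402 - sqrt(244600 + 1922/(-4231/276)) = -5000402 - sqrt(244600 - 276/4231*1922) = -5000402 - sqrt(244600 - 530472/4231) = -5000402 - sqrt(1034372128/4231) = -5000402 - 4*sqrt(273526779598)/4231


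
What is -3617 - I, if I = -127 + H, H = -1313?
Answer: -2177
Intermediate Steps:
I = -1440 (I = -127 - 1313 = -1440)
-3617 - I = -3617 - 1*(-1440) = -3617 + 1440 = -2177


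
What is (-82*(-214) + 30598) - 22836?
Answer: 25310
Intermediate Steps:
(-82*(-214) + 30598) - 22836 = (17548 + 30598) - 22836 = 48146 - 22836 = 25310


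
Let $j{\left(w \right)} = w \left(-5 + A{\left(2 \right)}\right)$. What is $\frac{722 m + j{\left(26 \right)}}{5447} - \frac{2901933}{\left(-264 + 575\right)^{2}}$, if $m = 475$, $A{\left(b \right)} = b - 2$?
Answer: $\frac{17351064169}{526839287} \approx 32.934$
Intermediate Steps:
$A{\left(b \right)} = -2 + b$ ($A{\left(b \right)} = b - 2 = -2 + b$)
$j{\left(w \right)} = - 5 w$ ($j{\left(w \right)} = w \left(-5 + \left(-2 + 2\right)\right) = w \left(-5 + 0\right) = w \left(-5\right) = - 5 w$)
$\frac{722 m + j{\left(26 \right)}}{5447} - \frac{2901933}{\left(-264 + 575\right)^{2}} = \frac{722 \cdot 475 - 130}{5447} - \frac{2901933}{\left(-264 + 575\right)^{2}} = \left(342950 - 130\right) \frac{1}{5447} - \frac{2901933}{311^{2}} = 342820 \cdot \frac{1}{5447} - \frac{2901933}{96721} = \frac{342820}{5447} - \frac{2901933}{96721} = \frac{17351064169}{526839287}$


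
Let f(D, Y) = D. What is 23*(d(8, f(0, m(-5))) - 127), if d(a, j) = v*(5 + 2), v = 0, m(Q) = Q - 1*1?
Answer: -2921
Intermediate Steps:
m(Q) = -1 + Q (m(Q) = Q - 1 = -1 + Q)
d(a, j) = 0 (d(a, j) = 0*(5 + 2) = 0*7 = 0)
23*(d(8, f(0, m(-5))) - 127) = 23*(0 - 127) = 23*(-127) = -2921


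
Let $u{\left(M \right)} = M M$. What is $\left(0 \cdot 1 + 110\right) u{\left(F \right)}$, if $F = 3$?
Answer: $990$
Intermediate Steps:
$u{\left(M \right)} = M^{2}$
$\left(0 \cdot 1 + 110\right) u{\left(F \right)} = \left(0 \cdot 1 + 110\right) 3^{2} = \left(0 + 110\right) 9 = 110 \cdot 9 = 990$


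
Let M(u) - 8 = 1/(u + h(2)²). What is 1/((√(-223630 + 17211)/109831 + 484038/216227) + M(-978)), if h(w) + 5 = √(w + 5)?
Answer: I*(-22466012544602 - 237484276370*√7)/(-229995961117967*I + 2162270*√1444933 + 204550742*√206419 - 2431497986740*I*√7) ≈ 0.09768 - 3.9469e-5*I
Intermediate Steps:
h(w) = -5 + √(5 + w) (h(w) = -5 + √(w + 5) = -5 + √(5 + w))
M(u) = 8 + 1/(u + (-5 + √7)²) (M(u) = 8 + 1/(u + (-5 + √(5 + 2))²) = 8 + 1/(u + (-5 + √7)²))
1/((√(-223630 + 17211)/109831 + 484038/216227) + M(-978)) = 1/((√(-223630 + 17211)/109831 + 484038/216227) + (257 - 80*√7 + 8*(-978))/(32 - 978 - 10*√7)) = 1/((√(-206419)*(1/109831) + 484038*(1/216227)) + (257 - 80*√7 - 7824)/(-946 - 10*√7)) = 1/(((I*√206419)*(1/109831) + 484038/216227) + (-7567 - 80*√7)/(-946 - 10*√7)) = 1/((I*√206419/109831 + 484038/216227) + (-7567 - 80*√7)/(-946 - 10*√7)) = 1/((484038/216227 + I*√206419/109831) + (-7567 - 80*√7)/(-946 - 10*√7)) = 1/(484038/216227 + (-7567 - 80*√7)/(-946 - 10*√7) + I*√206419/109831)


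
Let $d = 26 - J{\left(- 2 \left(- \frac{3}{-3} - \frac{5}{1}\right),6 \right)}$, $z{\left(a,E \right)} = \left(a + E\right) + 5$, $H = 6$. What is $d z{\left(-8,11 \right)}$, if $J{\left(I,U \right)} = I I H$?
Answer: $-2864$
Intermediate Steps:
$z{\left(a,E \right)} = 5 + E + a$ ($z{\left(a,E \right)} = \left(E + a\right) + 5 = 5 + E + a$)
$J{\left(I,U \right)} = 6 I^{2}$ ($J{\left(I,U \right)} = I I 6 = I^{2} \cdot 6 = 6 I^{2}$)
$d = -358$ ($d = 26 - 6 \left(- 2 \left(- \frac{3}{-3} - \frac{5}{1}\right)\right)^{2} = 26 - 6 \left(- 2 \left(\left(-3\right) \left(- \frac{1}{3}\right) - 5\right)\right)^{2} = 26 - 6 \left(- 2 \left(1 - 5\right)\right)^{2} = 26 - 6 \left(\left(-2\right) \left(-4\right)\right)^{2} = 26 - 6 \cdot 8^{2} = 26 - 6 \cdot 64 = 26 - 384 = -358$)
$d z{\left(-8,11 \right)} = - 358 \left(5 + 11 - 8\right) = \left(-358\right) 8 = -2864$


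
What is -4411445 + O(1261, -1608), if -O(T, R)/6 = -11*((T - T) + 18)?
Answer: -4410257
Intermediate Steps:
O(T, R) = 1188 (O(T, R) = -(-66)*((T - T) + 18) = -(-66)*(0 + 18) = -(-66)*18 = -6*(-198) = 1188)
-4411445 + O(1261, -1608) = -4411445 + 1188 = -4410257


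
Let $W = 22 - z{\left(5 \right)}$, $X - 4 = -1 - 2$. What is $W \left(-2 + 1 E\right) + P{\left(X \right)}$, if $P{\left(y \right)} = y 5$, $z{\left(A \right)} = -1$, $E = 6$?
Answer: $97$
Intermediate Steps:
$X = 1$ ($X = 4 - 3 = 1$)
$P{\left(y \right)} = 5 y$
$W = 23$ ($W = 22 - -1 = 22 + 1 = 23$)
$W \left(-2 + 1 E\right) + P{\left(X \right)} = 23 \left(-2 + 1 \cdot 6\right) + 5 \cdot 1 = 23 \left(-2 + 6\right) + 5 = 23 \cdot 4 + 5 = 92 + 5 = 97$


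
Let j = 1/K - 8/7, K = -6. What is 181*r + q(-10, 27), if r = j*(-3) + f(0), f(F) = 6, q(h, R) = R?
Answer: 25537/14 ≈ 1824.1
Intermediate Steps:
j = -55/42 (j = 1/(-6) - 8/7 = 1*(-⅙) - 8*⅐ = -⅙ - 8/7 = -55/42 ≈ -1.3095)
r = 139/14 (r = -55/42*(-3) + 6 = 55/14 + 6 = 139/14 ≈ 9.9286)
181*r + q(-10, 27) = 181*(139/14) + 27 = 25159/14 + 27 = 25537/14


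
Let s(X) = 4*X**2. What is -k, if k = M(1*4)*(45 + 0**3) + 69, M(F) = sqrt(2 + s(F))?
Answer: -69 - 45*sqrt(66) ≈ -434.58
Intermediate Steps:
M(F) = sqrt(2 + 4*F**2)
k = 69 + 45*sqrt(66) (k = sqrt(2 + 4*(1*4)**2)*(45 + 0**3) + 69 = sqrt(2 + 4*4**2)*(45 + 0) + 69 = sqrt(2 + 4*16)*45 + 69 = sqrt(2 + 64)*45 + 69 = sqrt(66)*45 + 69 = 45*sqrt(66) + 69 = 69 + 45*sqrt(66) ≈ 434.58)
-k = -(69 + 45*sqrt(66)) = -69 - 45*sqrt(66)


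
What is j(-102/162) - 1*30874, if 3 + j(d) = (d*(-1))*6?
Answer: -277859/9 ≈ -30873.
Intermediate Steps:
j(d) = -3 - 6*d (j(d) = -3 + (d*(-1))*6 = -3 - d*6 = -3 - 6*d)
j(-102/162) - 1*30874 = (-3 - (-612)/162) - 1*30874 = (-3 - (-612)/162) - 30874 = (-3 - 6*(-17/27)) - 30874 = (-3 + 34/9) - 30874 = 7/9 - 30874 = -277859/9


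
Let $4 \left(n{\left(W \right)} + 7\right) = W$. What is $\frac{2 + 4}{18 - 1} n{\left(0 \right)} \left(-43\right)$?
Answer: $\frac{1806}{17} \approx 106.24$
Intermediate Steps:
$n{\left(W \right)} = -7 + \frac{W}{4}$
$\frac{2 + 4}{18 - 1} n{\left(0 \right)} \left(-43\right) = \frac{2 + 4}{18 - 1} \left(-7 + \frac{1}{4} \cdot 0\right) \left(-43\right) = \frac{6}{17} \left(-7 + 0\right) \left(-43\right) = 6 \cdot \frac{1}{17} \left(-7\right) \left(-43\right) = \frac{6}{17} \left(-7\right) \left(-43\right) = \left(- \frac{42}{17}\right) \left(-43\right) = \frac{1806}{17}$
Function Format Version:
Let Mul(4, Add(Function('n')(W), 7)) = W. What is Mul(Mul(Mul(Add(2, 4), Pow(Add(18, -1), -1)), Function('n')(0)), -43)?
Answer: Rational(1806, 17) ≈ 106.24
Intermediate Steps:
Function('n')(W) = Add(-7, Mul(Rational(1, 4), W))
Mul(Mul(Mul(Add(2, 4), Pow(Add(18, -1), -1)), Function('n')(0)), -43) = Mul(Mul(Mul(Add(2, 4), Pow(Add(18, -1), -1)), Add(-7, Mul(Rational(1, 4), 0))), -43) = Mul(Mul(Mul(6, Pow(17, -1)), Add(-7, 0)), -43) = Mul(Mul(Mul(6, Rational(1, 17)), -7), -43) = Mul(Mul(Rational(6, 17), -7), -43) = Mul(Rational(-42, 17), -43) = Rational(1806, 17)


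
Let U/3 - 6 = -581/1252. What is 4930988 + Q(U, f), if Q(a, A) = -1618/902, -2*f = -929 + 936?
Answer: 2223874779/451 ≈ 4.9310e+6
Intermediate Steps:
U = 20793/1252 (U = 18 + 3*(-581/1252) = 18 - 1743/1252 = 20793/1252 ≈ 16.608)
f = -7/2 (f = -(-929 + 936)/2 = -½*7 = -7/2 ≈ -3.5000)
Q(a, A) = -809/451 (Q(a, A) = -1618*1/902 = -809/451)
4930988 + Q(U, f) = 4930988 - 809/451 = 2223874779/451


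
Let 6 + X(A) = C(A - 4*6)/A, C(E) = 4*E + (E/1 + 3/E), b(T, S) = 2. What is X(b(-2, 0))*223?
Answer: -599201/44 ≈ -13618.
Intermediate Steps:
C(E) = 3/E + 5*E (C(E) = 4*E + (E*1 + 3/E) = 4*E + (E + 3/E) = 3/E + 5*E)
X(A) = -6 + (-120 + 3/(-24 + A) + 5*A)/A (X(A) = -6 + (3/(A - 4*6) + 5*(A - 4*6))/A = -6 + (3/(A - 24) + 5*(A - 24))/A = -6 + (3/(-24 + A) + 5*(-24 + A))/A = -6 + (3/(-24 + A) + (-120 + 5*A))/A = -6 + (-120 + 3/(-24 + A) + 5*A)/A)
X(b(-2, 0))*223 = ((2883 - 1*2**2 - 96*2)/(2*(-24 + 2)))*223 = ((1/2)*(2883 - 1*4 - 192)/(-22))*223 = ((1/2)*(-1/22)*(2883 - 4 - 192))*223 = ((1/2)*(-1/22)*2687)*223 = -2687/44*223 = -599201/44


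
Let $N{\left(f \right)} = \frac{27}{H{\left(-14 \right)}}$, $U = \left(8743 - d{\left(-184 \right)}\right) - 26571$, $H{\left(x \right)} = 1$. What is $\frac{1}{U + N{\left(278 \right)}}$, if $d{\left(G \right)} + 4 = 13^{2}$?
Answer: $- \frac{1}{17966} \approx -5.5661 \cdot 10^{-5}$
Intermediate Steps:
$d{\left(G \right)} = 165$ ($d{\left(G \right)} = -4 + 13^{2} = -4 + 169 = 165$)
$U = -17993$ ($U = \left(8743 - 165\right) - 26571 = 8578 - 26571 = -17993$)
$N{\left(f \right)} = 27$ ($N{\left(f \right)} = \frac{27}{1} = 27 \cdot 1 = 27$)
$\frac{1}{U + N{\left(278 \right)}} = \frac{1}{-17993 + 27} = \frac{1}{-17966} = - \frac{1}{17966}$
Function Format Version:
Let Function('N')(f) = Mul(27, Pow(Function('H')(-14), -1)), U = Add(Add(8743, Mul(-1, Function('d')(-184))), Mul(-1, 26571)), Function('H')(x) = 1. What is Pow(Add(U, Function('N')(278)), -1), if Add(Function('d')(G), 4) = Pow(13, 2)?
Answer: Rational(-1, 17966) ≈ -5.5661e-5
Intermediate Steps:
Function('d')(G) = 165 (Function('d')(G) = Add(-4, Pow(13, 2)) = Add(-4, 169) = 165)
U = -17993 (U = Add(Add(8743, Mul(-1, 165)), Mul(-1, 26571)) = Add(Add(8743, -165), -26571) = Add(8578, -26571) = -17993)
Function('N')(f) = 27 (Function('N')(f) = Mul(27, Pow(1, -1)) = Mul(27, 1) = 27)
Pow(Add(U, Function('N')(278)), -1) = Pow(Add(-17993, 27), -1) = Pow(-17966, -1) = Rational(-1, 17966)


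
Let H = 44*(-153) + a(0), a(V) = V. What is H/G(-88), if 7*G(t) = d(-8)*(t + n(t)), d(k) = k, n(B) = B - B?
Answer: -1071/16 ≈ -66.938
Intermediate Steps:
n(B) = 0
H = -6732 (H = 44*(-153) + 0 = -6732 + 0 = -6732)
G(t) = -8*t/7 (G(t) = (-8*(t + 0))/7 = (-8*t)/7 = -8*t/7)
H/G(-88) = -6732/((-8/7*(-88))) = -6732/704/7 = -6732*7/704 = -1071/16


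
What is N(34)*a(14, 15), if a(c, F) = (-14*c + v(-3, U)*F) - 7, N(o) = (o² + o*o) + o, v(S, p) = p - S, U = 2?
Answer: -300288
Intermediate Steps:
N(o) = o + 2*o² (N(o) = (o² + o²) + o = 2*o² + o = o + 2*o²)
a(c, F) = -7 - 14*c + 5*F (a(c, F) = (-14*c + (2 - 1*(-3))*F) - 7 = (-14*c + (2 + 3)*F) - 7 = (-14*c + 5*F) - 7 = -7 - 14*c + 5*F)
N(34)*a(14, 15) = (34*(1 + 2*34))*(-7 - 14*14 + 5*15) = (34*(1 + 68))*(-7 - 196 + 75) = (34*69)*(-128) = 2346*(-128) = -300288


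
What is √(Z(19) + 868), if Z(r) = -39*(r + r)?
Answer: I*√614 ≈ 24.779*I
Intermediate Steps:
Z(r) = -78*r
√(Z(19) + 868) = √(-78*19 + 868) = √(-1482 + 868) = √(-614) = I*√614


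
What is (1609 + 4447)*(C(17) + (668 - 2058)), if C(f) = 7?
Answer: -8375448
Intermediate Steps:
(1609 + 4447)*(C(17) + (668 - 2058)) = (1609 + 4447)*(7 + (668 - 2058)) = 6056*(7 - 1390) = 6056*(-1383) = -8375448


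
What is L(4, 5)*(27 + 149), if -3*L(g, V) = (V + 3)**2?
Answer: -11264/3 ≈ -3754.7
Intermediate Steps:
L(g, V) = -(3 + V)**2/3 (L(g, V) = -(V + 3)**2/3 = -(3 + V)**2/3)
L(4, 5)*(27 + 149) = (-(3 + 5)**2/3)*(27 + 149) = -1/3*8**2*176 = -1/3*64*176 = -64/3*176 = -11264/3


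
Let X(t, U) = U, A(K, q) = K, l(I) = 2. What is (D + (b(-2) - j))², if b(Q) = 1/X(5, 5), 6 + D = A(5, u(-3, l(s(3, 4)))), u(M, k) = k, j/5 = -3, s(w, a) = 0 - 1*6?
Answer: 5041/25 ≈ 201.64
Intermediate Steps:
s(w, a) = -6 (s(w, a) = 0 - 6 = -6)
j = -15 (j = 5*(-3) = -15)
D = -1 (D = -6 + 5 = -1)
b(Q) = ⅕ (b(Q) = 1/5 = ⅕)
(D + (b(-2) - j))² = (-1 + (⅕ - 1*(-15)))² = (-1 + (⅕ + 15))² = (-1 + 76/5)² = (71/5)² = 5041/25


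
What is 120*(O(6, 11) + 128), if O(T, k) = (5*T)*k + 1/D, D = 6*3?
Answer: 164900/3 ≈ 54967.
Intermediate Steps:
D = 18
O(T, k) = 1/18 + 5*T*k (O(T, k) = (5*T)*k + 1/18 = 5*T*k + 1/18 = 1/18 + 5*T*k)
120*(O(6, 11) + 128) = 120*((1/18 + 5*6*11) + 128) = 120*((1/18 + 330) + 128) = 120*(5941/18 + 128) = 120*(8245/18) = 164900/3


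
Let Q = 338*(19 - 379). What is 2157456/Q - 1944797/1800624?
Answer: -28620902441/1521527280 ≈ -18.811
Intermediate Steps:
Q = -121680 (Q = 338*(-360) = -121680)
2157456/Q - 1944797/1800624 = 2157456/(-121680) - 1944797/1800624 = 2157456*(-1/121680) - 1944797*1/1800624 = -44947/2535 - 1944797/1800624 = -28620902441/1521527280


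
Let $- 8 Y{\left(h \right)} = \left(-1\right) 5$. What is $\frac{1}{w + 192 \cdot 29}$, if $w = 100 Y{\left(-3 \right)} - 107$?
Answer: $\frac{2}{11047} \approx 0.00018104$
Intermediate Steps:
$Y{\left(h \right)} = \frac{5}{8}$ ($Y{\left(h \right)} = - \frac{\left(-1\right) 5}{8} = \left(- \frac{1}{8}\right) \left(-5\right) = \frac{5}{8}$)
$w = - \frac{89}{2}$ ($w = 100 \cdot \frac{5}{8} - 107 = \frac{125}{2} - 107 = - \frac{89}{2} \approx -44.5$)
$\frac{1}{w + 192 \cdot 29} = \frac{1}{- \frac{89}{2} + 192 \cdot 29} = \frac{1}{- \frac{89}{2} + 5568} = \frac{1}{\frac{11047}{2}} = \frac{2}{11047}$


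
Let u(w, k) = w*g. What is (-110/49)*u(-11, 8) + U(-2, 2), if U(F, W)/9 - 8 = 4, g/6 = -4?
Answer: -23748/49 ≈ -484.65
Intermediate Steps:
g = -24 (g = 6*(-4) = -24)
U(F, W) = 108 (U(F, W) = 72 + 9*4 = 72 + 36 = 108)
u(w, k) = -24*w (u(w, k) = w*(-24) = -24*w)
(-110/49)*u(-11, 8) + U(-2, 2) = (-110/49)*(-24*(-11)) + 108 = -110*1/49*264 + 108 = -110/49*264 + 108 = -29040/49 + 108 = -23748/49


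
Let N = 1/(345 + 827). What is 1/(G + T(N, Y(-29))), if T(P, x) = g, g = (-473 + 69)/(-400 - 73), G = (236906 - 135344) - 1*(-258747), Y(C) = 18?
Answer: 473/170426561 ≈ 2.7754e-6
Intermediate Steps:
G = 360309 (G = 101562 + 258747 = 360309)
N = 1/1172 ≈ 0.00085324
g = 404/473 (g = -404/(-473) = -404*(-1/473) = 404/473 ≈ 0.85412)
T(P, x) = 404/473
1/(G + T(N, Y(-29))) = 1/(360309 + 404/473) = 1/(170426561/473) = 473/170426561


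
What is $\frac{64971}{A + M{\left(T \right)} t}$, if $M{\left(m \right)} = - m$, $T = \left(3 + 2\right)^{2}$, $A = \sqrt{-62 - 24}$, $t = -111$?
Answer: $\frac{180294525}{7700711} - \frac{64971 i \sqrt{86}}{7700711} \approx 23.413 - 0.078242 i$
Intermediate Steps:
$A = i \sqrt{86}$ ($A = \sqrt{-86} = i \sqrt{86} \approx 9.2736 i$)
$T = 25$ ($T = 5^{2} = 25$)
$\frac{64971}{A + M{\left(T \right)} t} = \frac{64971}{i \sqrt{86} + \left(-1\right) 25 \left(-111\right)} = \frac{64971}{i \sqrt{86} - -2775} = \frac{64971}{i \sqrt{86} + 2775} = \frac{64971}{2775 + i \sqrt{86}}$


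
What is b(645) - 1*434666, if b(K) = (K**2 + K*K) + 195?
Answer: 397579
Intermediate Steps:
b(K) = 195 + 2*K**2 (b(K) = (K**2 + K**2) + 195 = 2*K**2 + 195 = 195 + 2*K**2)
b(645) - 1*434666 = (195 + 2*645**2) - 1*434666 = (195 + 2*416025) - 434666 = (195 + 832050) - 434666 = 832245 - 434666 = 397579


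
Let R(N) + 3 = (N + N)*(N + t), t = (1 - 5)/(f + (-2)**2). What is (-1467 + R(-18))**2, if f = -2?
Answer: 562500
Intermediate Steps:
t = -2 (t = (1 - 5)/(-2 + (-2)**2) = -4/(-2 + 4) = -4/2 = -4*1/2 = -2)
R(N) = -3 + 2*N*(-2 + N) (R(N) = -3 + (N + N)*(N - 2) = -3 + (2*N)*(-2 + N) = -3 + 2*N*(-2 + N))
(-1467 + R(-18))**2 = (-1467 + (-3 - 4*(-18) + 2*(-18)**2))**2 = (-1467 + (-3 + 72 + 2*324))**2 = (-1467 + (-3 + 72 + 648))**2 = (-1467 + 717)**2 = (-750)**2 = 562500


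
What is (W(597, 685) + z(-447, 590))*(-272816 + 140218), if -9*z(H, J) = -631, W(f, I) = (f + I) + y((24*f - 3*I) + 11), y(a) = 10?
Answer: -1625518882/9 ≈ -1.8061e+8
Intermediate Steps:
W(f, I) = 10 + I + f (W(f, I) = (f + I) + 10 = (I + f) + 10 = 10 + I + f)
z(H, J) = 631/9 (z(H, J) = -⅑*(-631) = 631/9)
(W(597, 685) + z(-447, 590))*(-272816 + 140218) = ((10 + 685 + 597) + 631/9)*(-272816 + 140218) = (1292 + 631/9)*(-132598) = (12259/9)*(-132598) = -1625518882/9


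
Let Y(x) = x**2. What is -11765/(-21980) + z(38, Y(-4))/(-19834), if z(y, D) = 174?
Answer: 22952249/43595132 ≈ 0.52649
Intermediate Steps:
-11765/(-21980) + z(38, Y(-4))/(-19834) = -11765/(-21980) + 174/(-19834) = -11765*(-1/21980) + 174*(-1/19834) = 2353/4396 - 87/9917 = 22952249/43595132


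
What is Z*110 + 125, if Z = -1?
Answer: 15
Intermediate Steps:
Z*110 + 125 = -1*110 + 125 = -110 + 125 = 15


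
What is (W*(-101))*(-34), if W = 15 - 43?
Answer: -96152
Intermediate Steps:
W = -28
(W*(-101))*(-34) = -28*(-101)*(-34) = 2828*(-34) = -96152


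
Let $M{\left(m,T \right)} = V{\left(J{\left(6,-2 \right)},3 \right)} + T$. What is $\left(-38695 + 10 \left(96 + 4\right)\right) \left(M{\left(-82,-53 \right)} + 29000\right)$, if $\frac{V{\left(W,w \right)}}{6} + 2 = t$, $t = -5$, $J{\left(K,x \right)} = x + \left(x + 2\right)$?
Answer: $-1089573975$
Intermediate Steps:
$J{\left(K,x \right)} = 2 + 2 x$ ($J{\left(K,x \right)} = x + \left(2 + x\right) = 2 + 2 x$)
$V{\left(W,w \right)} = -42$ ($V{\left(W,w \right)} = -12 + 6 \left(-5\right) = -12 - 30 = -42$)
$M{\left(m,T \right)} = -42 + T$
$\left(-38695 + 10 \left(96 + 4\right)\right) \left(M{\left(-82,-53 \right)} + 29000\right) = \left(-38695 + 10 \left(96 + 4\right)\right) \left(\left(-42 - 53\right) + 29000\right) = \left(-38695 + 10 \cdot 100\right) \left(-95 + 29000\right) = \left(-38695 + 1000\right) 28905 = \left(-37695\right) 28905 = -1089573975$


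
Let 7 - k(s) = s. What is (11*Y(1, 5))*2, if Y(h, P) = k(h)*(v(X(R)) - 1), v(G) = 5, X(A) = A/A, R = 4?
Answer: 528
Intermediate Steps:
k(s) = 7 - s
X(A) = 1
Y(h, P) = 28 - 4*h (Y(h, P) = (7 - h)*(5 - 1) = (7 - h)*4 = 28 - 4*h)
(11*Y(1, 5))*2 = (11*(28 - 4*1))*2 = (11*(28 - 4))*2 = (11*24)*2 = 264*2 = 528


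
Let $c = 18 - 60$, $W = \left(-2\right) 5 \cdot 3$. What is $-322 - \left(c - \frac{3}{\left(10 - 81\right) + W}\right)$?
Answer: $- \frac{28283}{101} \approx -280.03$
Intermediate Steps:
$W = -30$ ($W = \left(-10\right) 3 = -30$)
$c = -42$ ($c = 18 - 60 = -42$)
$-322 - \left(c - \frac{3}{\left(10 - 81\right) + W}\right) = -322 + \left(\frac{3}{\left(10 - 81\right) - 30} - -42\right) = -322 + \left(\frac{3}{-71 - 30} + 42\right) = -322 + \left(\frac{3}{-101} + 42\right) = -322 + \left(3 \left(- \frac{1}{101}\right) + 42\right) = -322 + \left(- \frac{3}{101} + 42\right) = -322 + \frac{4239}{101} = - \frac{28283}{101}$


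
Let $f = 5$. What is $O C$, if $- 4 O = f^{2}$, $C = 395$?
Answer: $- \frac{9875}{4} \approx -2468.8$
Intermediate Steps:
$O = - \frac{25}{4}$ ($O = - \frac{5^{2}}{4} = \left(- \frac{1}{4}\right) 25 = - \frac{25}{4} \approx -6.25$)
$O C = \left(- \frac{25}{4}\right) 395 = - \frac{9875}{4}$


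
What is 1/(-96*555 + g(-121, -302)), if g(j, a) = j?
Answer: -1/53401 ≈ -1.8726e-5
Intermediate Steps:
1/(-96*555 + g(-121, -302)) = 1/(-96*555 - 121) = 1/(-53280 - 121) = 1/(-53401) = -1/53401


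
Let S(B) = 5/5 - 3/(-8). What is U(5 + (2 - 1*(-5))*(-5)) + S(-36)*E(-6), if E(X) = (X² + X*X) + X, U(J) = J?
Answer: 243/4 ≈ 60.750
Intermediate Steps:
S(B) = 11/8 (S(B) = 5*(⅕) - 3*(-⅛) = 1 + 3/8 = 11/8)
E(X) = X + 2*X² (E(X) = (X² + X²) + X = 2*X² + X = X + 2*X²)
U(5 + (2 - 1*(-5))*(-5)) + S(-36)*E(-6) = (5 + (2 - 1*(-5))*(-5)) + 11*(-6*(1 + 2*(-6)))/8 = (5 + (2 + 5)*(-5)) + 11*(-6*(1 - 12))/8 = (5 + 7*(-5)) + 11*(-6*(-11))/8 = (5 - 35) + (11/8)*66 = -30 + 363/4 = 243/4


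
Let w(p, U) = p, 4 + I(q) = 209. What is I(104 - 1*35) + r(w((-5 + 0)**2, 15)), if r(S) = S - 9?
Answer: 221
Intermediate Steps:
I(q) = 205 (I(q) = -4 + 209 = 205)
r(S) = -9 + S
I(104 - 1*35) + r(w((-5 + 0)**2, 15)) = 205 + (-9 + (-5 + 0)**2) = 205 + (-9 + (-5)**2) = 205 + (-9 + 25) = 205 + 16 = 221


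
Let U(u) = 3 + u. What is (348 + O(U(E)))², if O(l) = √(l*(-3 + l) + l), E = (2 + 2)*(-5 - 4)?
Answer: (348 + √1155)² ≈ 1.4591e+5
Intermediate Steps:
E = -36 (E = 4*(-9) = -36)
O(l) = √(l + l*(-3 + l))
(348 + O(U(E)))² = (348 + √((3 - 36)*(-2 + (3 - 36))))² = (348 + √(-33*(-2 - 33)))² = (348 + √(-33*(-35)))² = (348 + √1155)²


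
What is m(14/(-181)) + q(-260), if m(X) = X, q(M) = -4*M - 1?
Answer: 188045/181 ≈ 1038.9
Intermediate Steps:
q(M) = -1 - 4*M
m(14/(-181)) + q(-260) = 14/(-181) + (-1 - 4*(-260)) = 14*(-1/181) + (-1 + 1040) = -14/181 + 1039 = 188045/181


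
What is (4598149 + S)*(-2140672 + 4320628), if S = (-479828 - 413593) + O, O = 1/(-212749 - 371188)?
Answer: 4715959317593118060/583937 ≈ 8.0761e+12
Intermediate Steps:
O = -1/583937 (O = 1/(-583937) = -1/583937 ≈ -1.7125e-6)
S = -521701578478/583937 (S = (-479828 - 413593) - 1/583937 = -893421 - 1/583937 = -521701578478/583937 ≈ -8.9342e+5)
(4598149 + S)*(-2140672 + 4320628) = (4598149 - 521701578478/583937)*(-2140672 + 4320628) = (2163327754135/583937)*2179956 = 4715959317593118060/583937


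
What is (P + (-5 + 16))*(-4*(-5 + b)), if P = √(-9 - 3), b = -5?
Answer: 440 + 80*I*√3 ≈ 440.0 + 138.56*I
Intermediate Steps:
P = 2*I*√3 (P = √(-12) = 2*I*√3 ≈ 3.4641*I)
(P + (-5 + 16))*(-4*(-5 + b)) = (2*I*√3 + (-5 + 16))*(-4*(-5 - 5)) = (2*I*√3 + 11)*(-4*(-10)) = (11 + 2*I*√3)*40 = 440 + 80*I*√3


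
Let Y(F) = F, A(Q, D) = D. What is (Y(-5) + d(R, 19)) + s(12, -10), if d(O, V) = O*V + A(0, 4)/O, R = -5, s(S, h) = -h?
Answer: -454/5 ≈ -90.800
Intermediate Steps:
d(O, V) = 4/O + O*V (d(O, V) = O*V + 4/O = 4/O + O*V)
(Y(-5) + d(R, 19)) + s(12, -10) = (-5 + (4/(-5) - 5*19)) - 1*(-10) = (-5 + (4*(-⅕) - 95)) + 10 = (-5 + (-⅘ - 95)) + 10 = (-5 - 479/5) + 10 = -504/5 + 10 = -454/5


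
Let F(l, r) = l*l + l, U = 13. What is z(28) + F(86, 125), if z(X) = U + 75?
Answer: 7570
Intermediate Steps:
F(l, r) = l + l² (F(l, r) = l² + l = l + l²)
z(X) = 88 (z(X) = 13 + 75 = 88)
z(28) + F(86, 125) = 88 + 86*(1 + 86) = 88 + 86*87 = 88 + 7482 = 7570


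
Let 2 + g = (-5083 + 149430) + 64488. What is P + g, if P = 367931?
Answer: 576764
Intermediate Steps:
g = 208833 (g = -2 + ((-5083 + 149430) + 64488) = -2 + (144347 + 64488) = -2 + 208835 = 208833)
P + g = 367931 + 208833 = 576764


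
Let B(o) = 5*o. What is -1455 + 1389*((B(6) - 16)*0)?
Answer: -1455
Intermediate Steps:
-1455 + 1389*((B(6) - 16)*0) = -1455 + 1389*((5*6 - 16)*0) = -1455 + 1389*((30 - 16)*0) = -1455 + 1389*(14*0) = -1455 + 1389*0 = -1455 + 0 = -1455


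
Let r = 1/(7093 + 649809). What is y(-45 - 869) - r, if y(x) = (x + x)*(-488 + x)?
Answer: 1683545232111/656902 ≈ 2.5629e+6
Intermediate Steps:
y(x) = 2*x*(-488 + x) (y(x) = (2*x)*(-488 + x) = 2*x*(-488 + x))
r = 1/656902 ≈ 1.5223e-6
y(-45 - 869) - r = 2*(-45 - 869)*(-488 + (-45 - 869)) - 1*1/656902 = 2*(-914)*(-488 - 914) - 1/656902 = 2*(-914)*(-1402) - 1/656902 = 2562856 - 1/656902 = 1683545232111/656902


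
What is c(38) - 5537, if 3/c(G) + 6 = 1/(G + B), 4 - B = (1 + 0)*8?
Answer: -1124113/203 ≈ -5537.5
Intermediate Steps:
B = -4 (B = 4 - (1 + 0)*8 = 4 - 8 = -4)
c(G) = 3/(-6 + 1/(-4 + G)) (c(G) = 3/(-6 + 1/(G - 4)) = 3/(-6 + 1/(-4 + G)))
c(38) - 5537 = 3*(4 - 1*38)/(-25 + 6*38) - 5537 = 3*(4 - 38)/(-25 + 228) - 5537 = 3*(-34)/203 - 5537 = 3*(1/203)*(-34) - 5537 = -102/203 - 5537 = -1124113/203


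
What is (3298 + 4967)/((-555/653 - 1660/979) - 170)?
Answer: -18539323/387039 ≈ -47.900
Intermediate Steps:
(3298 + 4967)/((-555/653 - 1660/979) - 170) = 8265/((-555*1/653 - 1660*1/979) - 170) = 8265/((-555/653 - 1660/979) - 170) = 8265/(-1627325/639287 - 170) = 8265/(-110306115/639287) = 8265*(-639287/110306115) = -18539323/387039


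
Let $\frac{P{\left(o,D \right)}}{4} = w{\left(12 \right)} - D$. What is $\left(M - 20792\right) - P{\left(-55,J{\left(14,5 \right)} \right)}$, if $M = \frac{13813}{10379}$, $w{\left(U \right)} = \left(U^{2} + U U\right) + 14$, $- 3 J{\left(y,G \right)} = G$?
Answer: $- \frac{685180141}{31137} \approx -22005.0$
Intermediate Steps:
$J{\left(y,G \right)} = - \frac{G}{3}$
$w{\left(U \right)} = 14 + 2 U^{2}$ ($w{\left(U \right)} = \left(U^{2} + U^{2}\right) + 14 = 2 U^{2} + 14 = 14 + 2 U^{2}$)
$P{\left(o,D \right)} = 1208 - 4 D$ ($P{\left(o,D \right)} = 4 \left(\left(14 + 2 \cdot 12^{2}\right) - D\right) = 4 \left(\left(14 + 2 \cdot 144\right) - D\right) = 4 \left(\left(14 + 288\right) - D\right) = 4 \left(302 - D\right) = 1208 - 4 D$)
$M = \frac{13813}{10379}$ ($M = 13813 \cdot \frac{1}{10379} = \frac{13813}{10379} \approx 1.3309$)
$\left(M - 20792\right) - P{\left(-55,J{\left(14,5 \right)} \right)} = \left(\frac{13813}{10379} - 20792\right) - \left(1208 - 4 \left(\left(- \frac{1}{3}\right) 5\right)\right) = - \frac{215786355}{10379} - \left(1208 - - \frac{20}{3}\right) = - \frac{215786355}{10379} - \left(1208 + \frac{20}{3}\right) = - \frac{215786355}{10379} - \frac{3644}{3} = - \frac{685180141}{31137}$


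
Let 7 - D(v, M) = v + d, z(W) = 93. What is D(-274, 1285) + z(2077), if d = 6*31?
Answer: 188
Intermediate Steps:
d = 186
D(v, M) = -179 - v (D(v, M) = 7 - (v + 186) = 7 - (186 + v) = 7 + (-186 - v) = -179 - v)
D(-274, 1285) + z(2077) = (-179 - 1*(-274)) + 93 = (-179 + 274) + 93 = 95 + 93 = 188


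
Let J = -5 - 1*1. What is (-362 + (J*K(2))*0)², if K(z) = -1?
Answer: 131044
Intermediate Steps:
J = -6 (J = -5 - 1 = -6)
(-362 + (J*K(2))*0)² = (-362 - 6*(-1)*0)² = (-362 + 6*0)² = (-362 + 0)² = (-362)² = 131044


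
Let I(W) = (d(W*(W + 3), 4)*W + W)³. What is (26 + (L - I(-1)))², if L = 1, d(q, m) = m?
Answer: 23104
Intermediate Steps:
I(W) = 125*W³ (I(W) = (4*W + W)³ = (5*W)³ = 125*W³)
(26 + (L - I(-1)))² = (26 + (1 - 125*(-1)³))² = (26 + (1 - 125*(-1)))² = (26 + (1 - 1*(-125)))² = (26 + (1 + 125))² = (26 + 126)² = 152² = 23104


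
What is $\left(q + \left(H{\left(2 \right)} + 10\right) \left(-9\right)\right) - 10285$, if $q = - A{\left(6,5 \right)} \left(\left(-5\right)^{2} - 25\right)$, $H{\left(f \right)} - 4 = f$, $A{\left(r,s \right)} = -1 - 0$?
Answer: $-10429$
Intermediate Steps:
$A{\left(r,s \right)} = -1$ ($A{\left(r,s \right)} = -1 + 0 = -1$)
$H{\left(f \right)} = 4 + f$
$q = 0$ ($q = - \left(-1\right) \left(\left(-5\right)^{2} - 25\right) = - \left(-1\right) \left(25 - 25\right) = - \left(-1\right) 0 = \left(-1\right) 0 = 0$)
$\left(q + \left(H{\left(2 \right)} + 10\right) \left(-9\right)\right) - 10285 = \left(0 + \left(\left(4 + 2\right) + 10\right) \left(-9\right)\right) - 10285 = \left(0 + \left(6 + 10\right) \left(-9\right)\right) - 10285 = \left(0 + 16 \left(-9\right)\right) - 10285 = \left(0 - 144\right) - 10285 = -144 - 10285 = -10429$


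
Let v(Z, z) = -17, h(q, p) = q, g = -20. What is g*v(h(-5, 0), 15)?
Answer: 340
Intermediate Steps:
g*v(h(-5, 0), 15) = -20*(-17) = 340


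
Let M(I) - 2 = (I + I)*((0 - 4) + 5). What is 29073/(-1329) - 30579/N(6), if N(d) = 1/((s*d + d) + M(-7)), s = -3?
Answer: 325106237/443 ≈ 7.3387e+5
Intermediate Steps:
M(I) = 2 + 2*I (M(I) = 2 + (I + I)*((0 - 4) + 5) = 2 + (2*I)*(-4 + 5) = 2 + (2*I)*1 = 2 + 2*I)
N(d) = 1/(-12 - 2*d) (N(d) = 1/((-3*d + d) + (2 + 2*(-7))) = 1/(-2*d + (2 - 14)) = 1/(-2*d - 12) = 1/(-12 - 2*d))
29073/(-1329) - 30579/N(6) = 29073/(-1329) - 30579/(1/(2*(-6 - 1*6))) = 29073*(-1/1329) - 30579/(1/(2*(-6 - 6))) = -9691/443 - 30579/((½)/(-12)) = -9691/443 - 30579/((½)*(-1/12)) = -9691/443 - 30579/(-1/24) = -9691/443 - 30579*(-24) = -9691/443 + 733896 = 325106237/443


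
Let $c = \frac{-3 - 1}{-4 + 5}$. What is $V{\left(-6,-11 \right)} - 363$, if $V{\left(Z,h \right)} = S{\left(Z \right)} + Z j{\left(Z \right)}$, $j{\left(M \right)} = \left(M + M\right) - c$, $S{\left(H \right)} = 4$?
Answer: $-311$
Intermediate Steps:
$c = -4$ ($c = - \frac{4}{1} = \left(-4\right) 1 = -4$)
$j{\left(M \right)} = 4 + 2 M$ ($j{\left(M \right)} = \left(M + M\right) - -4 = 2 M + 4 = 4 + 2 M$)
$V{\left(Z,h \right)} = 4 + Z \left(4 + 2 Z\right)$
$V{\left(-6,-11 \right)} - 363 = \left(4 + 2 \left(-6\right) \left(2 - 6\right)\right) - 363 = \left(4 + 2 \left(-6\right) \left(-4\right)\right) - 363 = \left(4 + 48\right) - 363 = 52 - 363 = -311$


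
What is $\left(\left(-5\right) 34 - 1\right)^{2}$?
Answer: $29241$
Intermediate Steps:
$\left(\left(-5\right) 34 - 1\right)^{2} = \left(-170 - 1\right)^{2} = \left(-171\right)^{2} = 29241$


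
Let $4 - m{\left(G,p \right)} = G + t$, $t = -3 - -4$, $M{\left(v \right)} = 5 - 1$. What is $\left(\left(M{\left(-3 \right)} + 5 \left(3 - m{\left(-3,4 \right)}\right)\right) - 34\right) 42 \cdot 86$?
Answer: $-162540$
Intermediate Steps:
$M{\left(v \right)} = 4$
$t = 1$ ($t = -3 + 4 = 1$)
$m{\left(G,p \right)} = 3 - G$ ($m{\left(G,p \right)} = 4 - \left(G + 1\right) = 4 - \left(1 + G\right) = 3 - G$)
$\left(\left(M{\left(-3 \right)} + 5 \left(3 - m{\left(-3,4 \right)}\right)\right) - 34\right) 42 \cdot 86 = \left(\left(4 + 5 \left(3 - \left(3 - -3\right)\right)\right) - 34\right) 42 \cdot 86 = \left(\left(4 + 5 \left(3 - \left(3 + 3\right)\right)\right) - 34\right) 42 \cdot 86 = \left(\left(4 + 5 \left(3 - 6\right)\right) - 34\right) 42 \cdot 86 = \left(\left(4 + 5 \left(-3\right)\right) - 34\right) 42 \cdot 86 = \left(\left(4 - 15\right) - 34\right) 42 \cdot 86 = \left(-11 - 34\right) 42 \cdot 86 = \left(-45\right) 42 \cdot 86 = \left(-1890\right) 86 = -162540$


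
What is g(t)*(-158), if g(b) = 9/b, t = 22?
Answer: -711/11 ≈ -64.636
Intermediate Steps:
g(t)*(-158) = (9/22)*(-158) = -711/11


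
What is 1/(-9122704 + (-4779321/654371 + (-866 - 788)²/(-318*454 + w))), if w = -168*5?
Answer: -23755630413/216716205638190674 ≈ -1.0962e-7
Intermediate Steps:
w = -840 (w = -168*5 = -840)
1/(-9122704 + (-4779321/654371 + (-866 - 788)²/(-318*454 + w))) = 1/(-9122704 + (-4779321/654371 + (-866 - 788)²/(-318*454 - 840))) = 1/(-9122704 + (-4779321*1/654371 + (-1654)²/(-144372 - 840))) = 1/(-9122704 + (-4779321/654371 + 2735716/(-145212))) = 1/(-9122704 + (-4779321/654371 + 2735716*(-1/145212))) = 1/(-9122704 + (-4779321/654371 - 683929/36303)) = 1/(-9122704 - 621046993922/23755630413) = 1/(-216716205638190674/23755630413) = -23755630413/216716205638190674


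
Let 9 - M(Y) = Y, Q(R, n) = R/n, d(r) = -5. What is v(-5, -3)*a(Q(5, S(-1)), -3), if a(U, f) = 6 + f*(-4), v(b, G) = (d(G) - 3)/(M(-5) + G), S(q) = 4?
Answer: -144/11 ≈ -13.091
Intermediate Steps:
M(Y) = 9 - Y
v(b, G) = -8/(14 + G) (v(b, G) = (-5 - 3)/((9 - 1*(-5)) + G) = -8/((9 + 5) + G) = -8/(14 + G))
a(U, f) = 6 - 4*f
v(-5, -3)*a(Q(5, S(-1)), -3) = (-8/(14 - 3))*(6 - 4*(-3)) = (-8/11)*(6 + 12) = -8*1/11*18 = -8/11*18 = -144/11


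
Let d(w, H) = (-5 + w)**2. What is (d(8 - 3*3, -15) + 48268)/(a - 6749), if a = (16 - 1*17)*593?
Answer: -24152/3671 ≈ -6.5791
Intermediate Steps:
a = -593 (a = (16 - 17)*593 = -1*593 = -593)
(d(8 - 3*3, -15) + 48268)/(a - 6749) = ((-5 + (8 - 3*3))**2 + 48268)/(-593 - 6749) = ((-5 + (8 - 9))**2 + 48268)/(-7342) = ((-5 - 1)**2 + 48268)*(-1/7342) = ((-6)**2 + 48268)*(-1/7342) = (36 + 48268)*(-1/7342) = 48304*(-1/7342) = -24152/3671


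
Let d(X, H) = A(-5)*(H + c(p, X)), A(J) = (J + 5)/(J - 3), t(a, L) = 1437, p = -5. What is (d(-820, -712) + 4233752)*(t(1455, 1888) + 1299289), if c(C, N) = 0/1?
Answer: 5506951303952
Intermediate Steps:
c(C, N) = 0 (c(C, N) = 0*1 = 0)
A(J) = (5 + J)/(-3 + J)
d(X, H) = 0 (d(X, H) = ((5 - 5)/(-3 - 5))*(H + 0) = (0/(-8))*H = (-1/8*0)*H = 0*H = 0)
(d(-820, -712) + 4233752)*(t(1455, 1888) + 1299289) = (0 + 4233752)*(1437 + 1299289) = 4233752*1300726 = 5506951303952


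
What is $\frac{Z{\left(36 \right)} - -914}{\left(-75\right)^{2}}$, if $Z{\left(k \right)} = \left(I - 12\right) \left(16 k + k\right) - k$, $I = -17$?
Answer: $- \frac{3374}{1125} \approx -2.9991$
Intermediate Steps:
$Z{\left(k \right)} = - 494 k$ ($Z{\left(k \right)} = \left(-17 - 12\right) \left(16 k + k\right) - k = - 29 \cdot 17 k - k = - 493 k - k = - 494 k$)
$\frac{Z{\left(36 \right)} - -914}{\left(-75\right)^{2}} = \frac{\left(-494\right) 36 - -914}{\left(-75\right)^{2}} = \frac{-17784 + 914}{5625} = \left(-16870\right) \frac{1}{5625} = - \frac{3374}{1125}$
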